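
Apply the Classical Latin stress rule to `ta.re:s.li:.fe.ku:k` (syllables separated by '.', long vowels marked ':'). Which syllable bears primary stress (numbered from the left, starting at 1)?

3

Classical Latin: stress the penult if heavy (long vowel or closed), else the antepenult.
Weights: 3 li: H, 4 fe L, 5 ku:k H.
The penult (syllable 4, fe) is light, so stress falls on the antepenult (syllable 3, li:).
Stress on syllable 3: ta.re:s.ˈli:.fe.ku:k.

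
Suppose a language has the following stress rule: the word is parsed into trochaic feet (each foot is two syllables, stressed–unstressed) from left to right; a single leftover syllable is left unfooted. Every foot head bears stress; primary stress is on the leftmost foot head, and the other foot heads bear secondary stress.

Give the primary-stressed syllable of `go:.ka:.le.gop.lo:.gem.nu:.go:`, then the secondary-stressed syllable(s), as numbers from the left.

Parse left to right into trochaic (ˈσσ) feet: (ˈgo:.ka:) (ˈle.gop) (ˈlo:.gem) (ˈnu:.go:).
Foot heads (stressed positions): 1, 3, 5, 7.
End Rule Leftmost: primary stress on the leftmost head = syllable 1.
Secondary stress on 3, 5, 7: ˈgo:.ka:.ˌle.gop.ˌlo:.gem.ˌnu:.go:.

primary 1, secondary 3, 5, 7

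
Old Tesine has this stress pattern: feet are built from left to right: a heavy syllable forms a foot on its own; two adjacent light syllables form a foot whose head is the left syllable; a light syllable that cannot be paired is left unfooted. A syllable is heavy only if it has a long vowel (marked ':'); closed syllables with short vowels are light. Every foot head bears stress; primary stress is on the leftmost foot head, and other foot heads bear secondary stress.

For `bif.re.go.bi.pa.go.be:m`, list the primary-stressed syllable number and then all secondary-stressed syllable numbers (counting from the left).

Weights: 1 bif L, 2 re L, 3 go L, 4 bi L, 5 pa L, 6 go L, 7 be:m H.
Parse left to right (heavy = foot alone; LL = one foot; stranded L unfooted): (ˈbif.re) (ˈgo.bi) (ˈpa.go) (ˈbe:m).
Foot heads: 1, 3, 5, 7.
Primary stress on the leftmost head = syllable 1.
Secondary stress on 3, 5, 7: ˈbif.re.ˌgo.bi.ˌpa.go.ˌbe:m.

primary 1, secondary 3, 5, 7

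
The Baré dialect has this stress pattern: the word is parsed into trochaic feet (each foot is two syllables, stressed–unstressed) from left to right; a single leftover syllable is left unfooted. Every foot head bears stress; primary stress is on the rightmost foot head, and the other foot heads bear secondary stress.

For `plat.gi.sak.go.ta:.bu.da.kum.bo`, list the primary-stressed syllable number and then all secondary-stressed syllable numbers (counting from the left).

Parse left to right into trochaic (ˈσσ) feet: (ˈplat.gi) (ˈsak.go) (ˈta:.bu) (ˈda.kum) bo. Syllable 9 is left unfooted.
Foot heads (stressed positions): 1, 3, 5, 7.
End Rule Rightmost: primary stress on the rightmost head = syllable 7.
Secondary stress on 1, 3, 5: ˌplat.gi.ˌsak.go.ˌta:.bu.ˈda.kum.bo.

primary 7, secondary 1, 3, 5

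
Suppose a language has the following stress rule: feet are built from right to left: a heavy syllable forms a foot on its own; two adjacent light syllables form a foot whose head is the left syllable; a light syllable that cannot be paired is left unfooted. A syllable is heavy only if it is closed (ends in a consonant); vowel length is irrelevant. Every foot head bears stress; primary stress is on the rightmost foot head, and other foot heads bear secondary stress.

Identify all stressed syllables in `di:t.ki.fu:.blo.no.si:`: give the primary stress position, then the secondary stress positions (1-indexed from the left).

Weights: 1 di:t H, 2 ki L, 3 fu: L, 4 blo L, 5 no L, 6 si: L.
Parse right to left (heavy = foot alone; LL = one foot; stranded L unfooted): (ˈdi:t) ki (ˈfu:.blo) (ˈno.si:).
Foot heads: 1, 3, 5.
Primary stress on the rightmost head = syllable 5.
Secondary stress on 1, 3: ˌdi:t.ki.ˌfu:.blo.ˈno.si:.

primary 5, secondary 1, 3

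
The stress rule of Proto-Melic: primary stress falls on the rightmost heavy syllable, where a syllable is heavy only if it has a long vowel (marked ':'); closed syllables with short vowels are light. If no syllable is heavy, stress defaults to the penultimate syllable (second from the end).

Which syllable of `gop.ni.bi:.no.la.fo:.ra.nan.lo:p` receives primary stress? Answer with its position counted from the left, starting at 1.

9

Weights: 1 gop L, 2 ni L, 3 bi: H, 4 no L, 5 la L, 6 fo: H, 7 ra L, 8 nan L, 9 lo:p H.
Heavy syllables in the domain: 3, 6, 9. The rightmost is syllable 9 (lo:p).
Primary stress: syllable 9 → gop.ni.bi:.no.la.fo:.ra.nan.ˈlo:p.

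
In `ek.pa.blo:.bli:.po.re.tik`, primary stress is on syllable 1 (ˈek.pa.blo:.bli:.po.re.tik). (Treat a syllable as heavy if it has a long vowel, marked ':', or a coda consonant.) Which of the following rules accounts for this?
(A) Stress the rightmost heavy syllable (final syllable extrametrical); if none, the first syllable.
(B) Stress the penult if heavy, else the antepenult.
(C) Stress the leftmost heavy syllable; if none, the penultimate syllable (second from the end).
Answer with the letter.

C

Rule A → syllable 4 (observed: 1).
Rule B → syllable 5 (observed: 1).
Rule C → syllable 1 ✓.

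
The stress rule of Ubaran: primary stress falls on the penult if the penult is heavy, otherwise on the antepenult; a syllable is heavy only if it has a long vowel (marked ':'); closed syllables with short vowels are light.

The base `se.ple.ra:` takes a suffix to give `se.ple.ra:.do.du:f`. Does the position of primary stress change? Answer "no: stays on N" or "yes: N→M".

yes: 1→3

Base `se.ple.ra:` (3 syllables):
  Weights: 1 se L, 2 ple L, 3 ra: H.
  The penult (syllable 2, ple) is light, so stress falls on the antepenult (syllable 1, se).
  → primary stress on syllable 1.
Suffixed `se.ple.ra:.do.du:f` (5 syllables):
  Weights: 3 ra: H, 4 do L, 5 du:f H.
  The penult (syllable 4, do) is light, so stress falls on the antepenult (syllable 3, ra:).
  → primary stress on syllable 3.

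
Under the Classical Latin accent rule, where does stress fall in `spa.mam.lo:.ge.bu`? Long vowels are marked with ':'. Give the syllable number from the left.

3

Classical Latin: stress the penult if heavy (long vowel or closed), else the antepenult.
Weights: 3 lo: H, 4 ge L, 5 bu L.
The penult (syllable 4, ge) is light, so stress falls on the antepenult (syllable 3, lo:).
Stress on syllable 3: spa.mam.ˈlo:.ge.bu.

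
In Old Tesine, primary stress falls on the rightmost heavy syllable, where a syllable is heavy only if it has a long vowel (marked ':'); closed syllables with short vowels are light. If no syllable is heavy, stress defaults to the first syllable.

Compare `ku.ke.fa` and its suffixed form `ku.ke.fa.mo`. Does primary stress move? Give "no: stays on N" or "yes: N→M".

no: stays on 1

Base `ku.ke.fa` (3 syllables):
  Weights: 1 ku L, 2 ke L, 3 fa L.
  No heavy syllable in the domain; default to the first syllable = syllable 1.
  → primary stress on syllable 1.
Suffixed `ku.ke.fa.mo` (4 syllables):
  Weights: 1 ku L, 2 ke L, 3 fa L, 4 mo L.
  No heavy syllable in the domain; default to the first syllable = syllable 1.
  → primary stress on syllable 1.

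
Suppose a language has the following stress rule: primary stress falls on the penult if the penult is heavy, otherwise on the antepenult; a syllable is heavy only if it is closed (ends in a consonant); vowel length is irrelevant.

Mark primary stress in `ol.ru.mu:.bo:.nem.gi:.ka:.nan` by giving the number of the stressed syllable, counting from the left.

6

Weights: 6 gi: L, 7 ka: L, 8 nan H.
The penult (syllable 7, ka:) is light, so stress falls on the antepenult (syllable 6, gi:).
Primary stress: syllable 6 → ol.ru.mu:.bo:.nem.ˈgi:.ka:.nan.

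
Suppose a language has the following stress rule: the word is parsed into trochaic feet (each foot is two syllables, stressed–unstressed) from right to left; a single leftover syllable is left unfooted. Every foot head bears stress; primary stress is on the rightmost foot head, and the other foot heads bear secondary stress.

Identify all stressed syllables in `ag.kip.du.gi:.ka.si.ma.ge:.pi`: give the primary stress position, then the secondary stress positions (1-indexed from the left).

primary 8, secondary 2, 4, 6

Parse right to left into trochaic (ˈσσ) feet: ag (ˈkip.du) (ˈgi:.ka) (ˈsi.ma) (ˈge:.pi). Syllable 1 is left unfooted.
Foot heads (stressed positions): 2, 4, 6, 8.
End Rule Rightmost: primary stress on the rightmost head = syllable 8.
Secondary stress on 2, 4, 6: ag.ˌkip.du.ˌgi:.ka.ˌsi.ma.ˈge:.pi.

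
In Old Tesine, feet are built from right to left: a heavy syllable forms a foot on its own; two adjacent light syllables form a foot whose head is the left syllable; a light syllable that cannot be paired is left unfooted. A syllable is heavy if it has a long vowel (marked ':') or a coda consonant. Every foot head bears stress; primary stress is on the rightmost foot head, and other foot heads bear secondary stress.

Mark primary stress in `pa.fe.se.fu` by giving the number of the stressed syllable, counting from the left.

Weights: 1 pa L, 2 fe L, 3 se L, 4 fu L.
Parse right to left (heavy = foot alone; LL = one foot; stranded L unfooted): (ˈpa.fe) (ˈse.fu).
Foot heads: 1, 3.
Primary stress on the rightmost head = syllable 3.
Primary stress: syllable 3 → pa.fe.ˈse.fu.

3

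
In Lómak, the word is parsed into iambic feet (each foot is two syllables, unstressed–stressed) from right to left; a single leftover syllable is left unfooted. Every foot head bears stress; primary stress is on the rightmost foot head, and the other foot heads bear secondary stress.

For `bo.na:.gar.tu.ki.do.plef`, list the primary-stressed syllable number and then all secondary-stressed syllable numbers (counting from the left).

primary 7, secondary 3, 5

Parse right to left into iambic (σˈσ) feet: bo (na:.ˈgar) (tu.ˈki) (do.ˈplef). Syllable 1 is left unfooted.
Foot heads (stressed positions): 3, 5, 7.
End Rule Rightmost: primary stress on the rightmost head = syllable 7.
Secondary stress on 3, 5: bo.na:.ˌgar.tu.ˌki.do.ˈplef.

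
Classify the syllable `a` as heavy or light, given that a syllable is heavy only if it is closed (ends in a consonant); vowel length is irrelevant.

light

`a`: short vowel, open (no coda). Open (no coda) → light.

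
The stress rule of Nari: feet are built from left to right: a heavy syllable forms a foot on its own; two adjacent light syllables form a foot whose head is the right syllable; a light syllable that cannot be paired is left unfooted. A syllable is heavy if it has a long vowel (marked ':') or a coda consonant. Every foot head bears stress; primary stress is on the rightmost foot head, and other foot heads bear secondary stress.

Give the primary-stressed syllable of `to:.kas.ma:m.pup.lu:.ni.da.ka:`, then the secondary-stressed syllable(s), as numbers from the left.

Weights: 1 to: H, 2 kas H, 3 ma:m H, 4 pup H, 5 lu: H, 6 ni L, 7 da L, 8 ka: H.
Parse left to right (heavy = foot alone; LL = one foot; stranded L unfooted): (ˈto:) (ˈkas) (ˈma:m) (ˈpup) (ˈlu:) (ni.ˈda) (ˈka:).
Foot heads: 1, 2, 3, 4, 5, 7, 8.
Primary stress on the rightmost head = syllable 8.
Secondary stress on 1, 2, 3, 4, 5, 7: ˌto:.ˌkas.ˌma:m.ˌpup.ˌlu:.ni.ˌda.ˈka:.

primary 8, secondary 1, 2, 3, 4, 5, 7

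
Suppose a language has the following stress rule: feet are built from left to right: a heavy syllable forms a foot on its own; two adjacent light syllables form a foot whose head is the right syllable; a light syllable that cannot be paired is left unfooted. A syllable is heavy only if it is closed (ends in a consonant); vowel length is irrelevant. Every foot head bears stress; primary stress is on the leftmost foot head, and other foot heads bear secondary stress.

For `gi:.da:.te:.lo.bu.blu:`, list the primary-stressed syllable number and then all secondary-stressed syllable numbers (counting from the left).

primary 2, secondary 4, 6

Weights: 1 gi: L, 2 da: L, 3 te: L, 4 lo L, 5 bu L, 6 blu: L.
Parse left to right (heavy = foot alone; LL = one foot; stranded L unfooted): (gi:.ˈda:) (te:.ˈlo) (bu.ˈblu:).
Foot heads: 2, 4, 6.
Primary stress on the leftmost head = syllable 2.
Secondary stress on 4, 6: gi:.ˈda:.te:.ˌlo.bu.ˌblu:.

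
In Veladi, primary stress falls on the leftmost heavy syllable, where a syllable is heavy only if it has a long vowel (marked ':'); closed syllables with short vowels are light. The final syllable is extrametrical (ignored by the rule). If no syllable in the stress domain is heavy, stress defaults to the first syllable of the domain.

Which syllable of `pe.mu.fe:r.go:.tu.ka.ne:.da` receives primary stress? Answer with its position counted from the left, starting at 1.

3

The final syllable (8, da) is extrametrical; the stress domain is syllables 1–7.
Weights: 1 pe L, 2 mu L, 3 fe:r H, 4 go: H, 5 tu L, 6 ka L, 7 ne: H.
Heavy syllables in the domain: 3, 4, 7. The leftmost is syllable 3 (fe:r).
Primary stress: syllable 3 → pe.mu.ˈfe:r.go:.tu.ka.ne:.da.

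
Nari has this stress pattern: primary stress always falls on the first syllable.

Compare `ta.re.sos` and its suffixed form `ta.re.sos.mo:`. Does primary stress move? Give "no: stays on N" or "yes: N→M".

no: stays on 1

Base `ta.re.sos` (3 syllables):
  The word has 3 syllables; the first syllable is syllable 1 (ta).
  → primary stress on syllable 1.
Suffixed `ta.re.sos.mo:` (4 syllables):
  The word has 4 syllables; the first syllable is syllable 1 (ta).
  → primary stress on syllable 1.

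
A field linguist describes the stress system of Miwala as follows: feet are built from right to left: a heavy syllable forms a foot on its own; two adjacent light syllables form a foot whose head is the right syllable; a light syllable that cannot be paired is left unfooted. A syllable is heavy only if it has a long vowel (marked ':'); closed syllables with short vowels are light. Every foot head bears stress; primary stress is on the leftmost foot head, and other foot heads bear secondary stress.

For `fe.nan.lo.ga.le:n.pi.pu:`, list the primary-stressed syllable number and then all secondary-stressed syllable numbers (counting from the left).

primary 2, secondary 4, 5, 7

Weights: 1 fe L, 2 nan L, 3 lo L, 4 ga L, 5 le:n H, 6 pi L, 7 pu: H.
Parse right to left (heavy = foot alone; LL = one foot; stranded L unfooted): (fe.ˈnan) (lo.ˈga) (ˈle:n) pi (ˈpu:).
Foot heads: 2, 4, 5, 7.
Primary stress on the leftmost head = syllable 2.
Secondary stress on 4, 5, 7: fe.ˈnan.lo.ˌga.ˌle:n.pi.ˌpu:.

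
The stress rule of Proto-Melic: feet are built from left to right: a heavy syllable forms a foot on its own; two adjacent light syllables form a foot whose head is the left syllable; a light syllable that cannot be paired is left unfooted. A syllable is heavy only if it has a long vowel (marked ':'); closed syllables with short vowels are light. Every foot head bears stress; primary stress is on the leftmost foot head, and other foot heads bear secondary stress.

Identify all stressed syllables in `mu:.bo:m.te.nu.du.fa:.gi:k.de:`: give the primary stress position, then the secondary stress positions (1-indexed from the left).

Weights: 1 mu: H, 2 bo:m H, 3 te L, 4 nu L, 5 du L, 6 fa: H, 7 gi:k H, 8 de: H.
Parse left to right (heavy = foot alone; LL = one foot; stranded L unfooted): (ˈmu:) (ˈbo:m) (ˈte.nu) du (ˈfa:) (ˈgi:k) (ˈde:).
Foot heads: 1, 2, 3, 6, 7, 8.
Primary stress on the leftmost head = syllable 1.
Secondary stress on 2, 3, 6, 7, 8: ˈmu:.ˌbo:m.ˌte.nu.du.ˌfa:.ˌgi:k.ˌde:.

primary 1, secondary 2, 3, 6, 7, 8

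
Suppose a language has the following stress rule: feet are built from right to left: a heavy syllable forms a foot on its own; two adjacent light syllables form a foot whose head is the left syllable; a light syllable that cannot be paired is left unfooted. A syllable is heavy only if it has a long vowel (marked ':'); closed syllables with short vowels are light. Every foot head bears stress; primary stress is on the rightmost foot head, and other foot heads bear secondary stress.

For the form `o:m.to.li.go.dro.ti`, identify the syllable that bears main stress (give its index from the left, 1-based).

Weights: 1 o:m H, 2 to L, 3 li L, 4 go L, 5 dro L, 6 ti L.
Parse right to left (heavy = foot alone; LL = one foot; stranded L unfooted): (ˈo:m) to (ˈli.go) (ˈdro.ti).
Foot heads: 1, 3, 5.
Primary stress on the rightmost head = syllable 5.
Primary stress: syllable 5 → o:m.to.li.go.ˈdro.ti.

5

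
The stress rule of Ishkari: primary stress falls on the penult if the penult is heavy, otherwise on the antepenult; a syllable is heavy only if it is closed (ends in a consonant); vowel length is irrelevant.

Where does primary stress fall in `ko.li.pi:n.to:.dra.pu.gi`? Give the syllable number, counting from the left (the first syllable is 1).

5

Weights: 5 dra L, 6 pu L, 7 gi L.
The penult (syllable 6, pu) is light, so stress falls on the antepenult (syllable 5, dra).
Primary stress: syllable 5 → ko.li.pi:n.to:.ˈdra.pu.gi.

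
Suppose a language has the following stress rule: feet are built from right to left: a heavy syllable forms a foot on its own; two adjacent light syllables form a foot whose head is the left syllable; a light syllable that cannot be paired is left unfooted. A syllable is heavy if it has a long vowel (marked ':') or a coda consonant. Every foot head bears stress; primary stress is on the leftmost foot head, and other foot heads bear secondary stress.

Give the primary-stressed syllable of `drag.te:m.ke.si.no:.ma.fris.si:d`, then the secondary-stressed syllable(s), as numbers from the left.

primary 1, secondary 2, 3, 5, 7, 8

Weights: 1 drag H, 2 te:m H, 3 ke L, 4 si L, 5 no: H, 6 ma L, 7 fris H, 8 si:d H.
Parse right to left (heavy = foot alone; LL = one foot; stranded L unfooted): (ˈdrag) (ˈte:m) (ˈke.si) (ˈno:) ma (ˈfris) (ˈsi:d).
Foot heads: 1, 2, 3, 5, 7, 8.
Primary stress on the leftmost head = syllable 1.
Secondary stress on 2, 3, 5, 7, 8: ˈdrag.ˌte:m.ˌke.si.ˌno:.ma.ˌfris.ˌsi:d.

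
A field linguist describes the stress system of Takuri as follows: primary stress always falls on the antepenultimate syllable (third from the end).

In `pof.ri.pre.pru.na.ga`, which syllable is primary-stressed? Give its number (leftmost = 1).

4

The word has 6 syllables; the antepenultimate syllable (third from the end) is syllable 4 (pru).
Primary stress: syllable 4 → pof.ri.pre.ˈpru.na.ga.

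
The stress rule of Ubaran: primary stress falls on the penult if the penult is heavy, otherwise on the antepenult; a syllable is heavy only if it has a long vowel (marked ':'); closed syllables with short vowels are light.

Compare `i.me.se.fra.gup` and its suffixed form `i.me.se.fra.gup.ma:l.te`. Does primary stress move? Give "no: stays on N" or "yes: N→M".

yes: 3→6

Base `i.me.se.fra.gup` (5 syllables):
  Weights: 3 se L, 4 fra L, 5 gup L.
  The penult (syllable 4, fra) is light, so stress falls on the antepenult (syllable 3, se).
  → primary stress on syllable 3.
Suffixed `i.me.se.fra.gup.ma:l.te` (7 syllables):
  Weights: 5 gup L, 6 ma:l H, 7 te L.
  The penult (syllable 6, ma:l) is heavy, so it takes stress.
  → primary stress on syllable 6.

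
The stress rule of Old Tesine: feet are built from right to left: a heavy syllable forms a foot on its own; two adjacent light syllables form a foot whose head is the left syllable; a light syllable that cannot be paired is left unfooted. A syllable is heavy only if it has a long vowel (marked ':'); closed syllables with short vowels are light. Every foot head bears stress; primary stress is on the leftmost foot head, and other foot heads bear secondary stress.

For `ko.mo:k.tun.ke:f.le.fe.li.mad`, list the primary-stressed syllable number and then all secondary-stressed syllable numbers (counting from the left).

primary 2, secondary 4, 5, 7

Weights: 1 ko L, 2 mo:k H, 3 tun L, 4 ke:f H, 5 le L, 6 fe L, 7 li L, 8 mad L.
Parse right to left (heavy = foot alone; LL = one foot; stranded L unfooted): ko (ˈmo:k) tun (ˈke:f) (ˈle.fe) (ˈli.mad).
Foot heads: 2, 4, 5, 7.
Primary stress on the leftmost head = syllable 2.
Secondary stress on 4, 5, 7: ko.ˈmo:k.tun.ˌke:f.ˌle.fe.ˌli.mad.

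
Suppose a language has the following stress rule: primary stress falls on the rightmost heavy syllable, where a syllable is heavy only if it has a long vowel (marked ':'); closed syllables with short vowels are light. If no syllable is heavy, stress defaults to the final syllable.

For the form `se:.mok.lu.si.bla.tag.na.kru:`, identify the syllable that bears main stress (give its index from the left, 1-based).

Weights: 1 se: H, 2 mok L, 3 lu L, 4 si L, 5 bla L, 6 tag L, 7 na L, 8 kru: H.
Heavy syllables in the domain: 1, 8. The rightmost is syllable 8 (kru:).
Primary stress: syllable 8 → se:.mok.lu.si.bla.tag.na.ˈkru:.

8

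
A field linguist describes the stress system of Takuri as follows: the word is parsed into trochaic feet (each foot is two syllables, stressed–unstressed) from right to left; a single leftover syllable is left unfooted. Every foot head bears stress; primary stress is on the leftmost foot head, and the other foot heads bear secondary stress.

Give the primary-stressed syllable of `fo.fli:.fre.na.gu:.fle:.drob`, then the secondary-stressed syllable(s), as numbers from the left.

Parse right to left into trochaic (ˈσσ) feet: fo (ˈfli:.fre) (ˈna.gu:) (ˈfle:.drob). Syllable 1 is left unfooted.
Foot heads (stressed positions): 2, 4, 6.
End Rule Leftmost: primary stress on the leftmost head = syllable 2.
Secondary stress on 4, 6: fo.ˈfli:.fre.ˌna.gu:.ˌfle:.drob.

primary 2, secondary 4, 6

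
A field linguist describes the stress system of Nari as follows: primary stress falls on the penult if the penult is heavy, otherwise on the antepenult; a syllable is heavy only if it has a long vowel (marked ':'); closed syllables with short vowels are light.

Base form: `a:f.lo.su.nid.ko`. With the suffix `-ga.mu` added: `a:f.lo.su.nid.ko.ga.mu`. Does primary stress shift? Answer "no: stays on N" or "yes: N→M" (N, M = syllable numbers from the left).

yes: 3→5

Base `a:f.lo.su.nid.ko` (5 syllables):
  Weights: 3 su L, 4 nid L, 5 ko L.
  The penult (syllable 4, nid) is light, so stress falls on the antepenult (syllable 3, su).
  → primary stress on syllable 3.
Suffixed `a:f.lo.su.nid.ko.ga.mu` (7 syllables):
  Weights: 5 ko L, 6 ga L, 7 mu L.
  The penult (syllable 6, ga) is light, so stress falls on the antepenult (syllable 5, ko).
  → primary stress on syllable 5.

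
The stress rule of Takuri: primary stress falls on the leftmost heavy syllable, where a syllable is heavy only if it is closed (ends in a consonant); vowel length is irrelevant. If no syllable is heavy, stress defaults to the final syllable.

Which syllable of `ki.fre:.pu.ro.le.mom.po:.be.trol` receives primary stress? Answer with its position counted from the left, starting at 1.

6

Weights: 1 ki L, 2 fre: L, 3 pu L, 4 ro L, 5 le L, 6 mom H, 7 po: L, 8 be L, 9 trol H.
Heavy syllables in the domain: 6, 9. The leftmost is syllable 6 (mom).
Primary stress: syllable 6 → ki.fre:.pu.ro.le.ˈmom.po:.be.trol.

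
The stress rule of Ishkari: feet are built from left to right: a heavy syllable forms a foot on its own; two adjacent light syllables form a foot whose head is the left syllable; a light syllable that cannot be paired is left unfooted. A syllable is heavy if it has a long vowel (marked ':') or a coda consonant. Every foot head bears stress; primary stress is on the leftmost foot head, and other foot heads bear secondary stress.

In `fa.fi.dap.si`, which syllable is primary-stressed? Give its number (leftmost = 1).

1

Weights: 1 fa L, 2 fi L, 3 dap H, 4 si L.
Parse left to right (heavy = foot alone; LL = one foot; stranded L unfooted): (ˈfa.fi) (ˈdap) si.
Foot heads: 1, 3.
Primary stress on the leftmost head = syllable 1.
Primary stress: syllable 1 → ˈfa.fi.dap.si.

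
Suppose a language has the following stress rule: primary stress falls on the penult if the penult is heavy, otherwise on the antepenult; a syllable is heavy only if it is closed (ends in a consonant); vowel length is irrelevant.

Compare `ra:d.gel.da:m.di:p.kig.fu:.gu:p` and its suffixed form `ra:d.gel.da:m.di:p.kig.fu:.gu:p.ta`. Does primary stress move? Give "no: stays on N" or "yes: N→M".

Base `ra:d.gel.da:m.di:p.kig.fu:.gu:p` (7 syllables):
  Weights: 5 kig H, 6 fu: L, 7 gu:p H.
  The penult (syllable 6, fu:) is light, so stress falls on the antepenult (syllable 5, kig).
  → primary stress on syllable 5.
Suffixed `ra:d.gel.da:m.di:p.kig.fu:.gu:p.ta` (8 syllables):
  Weights: 6 fu: L, 7 gu:p H, 8 ta L.
  The penult (syllable 7, gu:p) is heavy, so it takes stress.
  → primary stress on syllable 7.

yes: 5→7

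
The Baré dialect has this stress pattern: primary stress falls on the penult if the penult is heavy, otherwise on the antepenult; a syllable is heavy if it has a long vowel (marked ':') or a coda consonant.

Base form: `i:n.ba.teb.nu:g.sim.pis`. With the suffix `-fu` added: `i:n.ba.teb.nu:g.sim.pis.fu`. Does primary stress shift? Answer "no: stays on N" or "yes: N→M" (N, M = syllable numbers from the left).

Base `i:n.ba.teb.nu:g.sim.pis` (6 syllables):
  Weights: 4 nu:g H, 5 sim H, 6 pis H.
  The penult (syllable 5, sim) is heavy, so it takes stress.
  → primary stress on syllable 5.
Suffixed `i:n.ba.teb.nu:g.sim.pis.fu` (7 syllables):
  Weights: 5 sim H, 6 pis H, 7 fu L.
  The penult (syllable 6, pis) is heavy, so it takes stress.
  → primary stress on syllable 6.

yes: 5→6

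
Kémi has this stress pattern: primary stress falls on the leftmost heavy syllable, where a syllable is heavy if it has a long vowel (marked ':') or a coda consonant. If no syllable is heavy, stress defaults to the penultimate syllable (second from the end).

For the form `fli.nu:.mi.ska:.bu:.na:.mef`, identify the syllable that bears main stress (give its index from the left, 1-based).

2

Weights: 1 fli L, 2 nu: H, 3 mi L, 4 ska: H, 5 bu: H, 6 na: H, 7 mef H.
Heavy syllables in the domain: 2, 4, 5, 6, 7. The leftmost is syllable 2 (nu:).
Primary stress: syllable 2 → fli.ˈnu:.mi.ska:.bu:.na:.mef.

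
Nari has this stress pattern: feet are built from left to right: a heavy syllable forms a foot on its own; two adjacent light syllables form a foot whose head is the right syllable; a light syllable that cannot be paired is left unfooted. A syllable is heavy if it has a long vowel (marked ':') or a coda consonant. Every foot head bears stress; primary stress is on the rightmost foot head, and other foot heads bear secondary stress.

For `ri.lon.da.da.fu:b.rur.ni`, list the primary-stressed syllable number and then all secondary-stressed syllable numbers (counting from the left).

Weights: 1 ri L, 2 lon H, 3 da L, 4 da L, 5 fu:b H, 6 rur H, 7 ni L.
Parse left to right (heavy = foot alone; LL = one foot; stranded L unfooted): ri (ˈlon) (da.ˈda) (ˈfu:b) (ˈrur) ni.
Foot heads: 2, 4, 5, 6.
Primary stress on the rightmost head = syllable 6.
Secondary stress on 2, 4, 5: ri.ˌlon.da.ˌda.ˌfu:b.ˈrur.ni.

primary 6, secondary 2, 4, 5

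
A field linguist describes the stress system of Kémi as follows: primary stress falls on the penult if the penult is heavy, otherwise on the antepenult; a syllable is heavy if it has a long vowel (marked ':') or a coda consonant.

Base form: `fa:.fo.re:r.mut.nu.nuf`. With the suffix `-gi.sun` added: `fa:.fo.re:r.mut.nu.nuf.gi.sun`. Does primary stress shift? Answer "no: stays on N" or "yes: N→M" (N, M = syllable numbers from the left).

Base `fa:.fo.re:r.mut.nu.nuf` (6 syllables):
  Weights: 4 mut H, 5 nu L, 6 nuf H.
  The penult (syllable 5, nu) is light, so stress falls on the antepenult (syllable 4, mut).
  → primary stress on syllable 4.
Suffixed `fa:.fo.re:r.mut.nu.nuf.gi.sun` (8 syllables):
  Weights: 6 nuf H, 7 gi L, 8 sun H.
  The penult (syllable 7, gi) is light, so stress falls on the antepenult (syllable 6, nuf).
  → primary stress on syllable 6.

yes: 4→6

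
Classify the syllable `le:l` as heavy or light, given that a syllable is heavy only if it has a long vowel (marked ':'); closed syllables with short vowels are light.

`le:l`: long vowel, closed (coda /l/). Long vowel → heavy.

heavy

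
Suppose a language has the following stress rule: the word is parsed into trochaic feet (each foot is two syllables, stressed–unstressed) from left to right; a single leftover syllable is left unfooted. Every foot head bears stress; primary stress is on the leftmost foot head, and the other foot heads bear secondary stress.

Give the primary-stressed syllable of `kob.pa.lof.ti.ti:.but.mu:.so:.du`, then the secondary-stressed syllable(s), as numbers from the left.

primary 1, secondary 3, 5, 7

Parse left to right into trochaic (ˈσσ) feet: (ˈkob.pa) (ˈlof.ti) (ˈti:.but) (ˈmu:.so:) du. Syllable 9 is left unfooted.
Foot heads (stressed positions): 1, 3, 5, 7.
End Rule Leftmost: primary stress on the leftmost head = syllable 1.
Secondary stress on 3, 5, 7: ˈkob.pa.ˌlof.ti.ˌti:.but.ˌmu:.so:.du.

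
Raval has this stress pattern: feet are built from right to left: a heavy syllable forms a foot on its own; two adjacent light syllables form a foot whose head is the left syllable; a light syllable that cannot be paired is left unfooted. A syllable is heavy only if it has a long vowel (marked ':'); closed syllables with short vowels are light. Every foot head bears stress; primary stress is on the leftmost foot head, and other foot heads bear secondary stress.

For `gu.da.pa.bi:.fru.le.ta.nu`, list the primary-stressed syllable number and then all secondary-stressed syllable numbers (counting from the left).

Weights: 1 gu L, 2 da L, 3 pa L, 4 bi: H, 5 fru L, 6 le L, 7 ta L, 8 nu L.
Parse right to left (heavy = foot alone; LL = one foot; stranded L unfooted): gu (ˈda.pa) (ˈbi:) (ˈfru.le) (ˈta.nu).
Foot heads: 2, 4, 5, 7.
Primary stress on the leftmost head = syllable 2.
Secondary stress on 4, 5, 7: gu.ˈda.pa.ˌbi:.ˌfru.le.ˌta.nu.

primary 2, secondary 4, 5, 7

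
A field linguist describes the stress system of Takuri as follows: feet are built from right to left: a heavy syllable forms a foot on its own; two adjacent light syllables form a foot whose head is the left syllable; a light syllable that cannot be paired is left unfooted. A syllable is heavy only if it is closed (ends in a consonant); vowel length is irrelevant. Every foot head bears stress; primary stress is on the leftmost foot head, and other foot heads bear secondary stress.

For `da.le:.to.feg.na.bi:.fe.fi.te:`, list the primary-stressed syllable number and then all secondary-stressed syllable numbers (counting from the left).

Weights: 1 da L, 2 le: L, 3 to L, 4 feg H, 5 na L, 6 bi: L, 7 fe L, 8 fi L, 9 te: L.
Parse right to left (heavy = foot alone; LL = one foot; stranded L unfooted): da (ˈle:.to) (ˈfeg) na (ˈbi:.fe) (ˈfi.te:).
Foot heads: 2, 4, 6, 8.
Primary stress on the leftmost head = syllable 2.
Secondary stress on 4, 6, 8: da.ˈle:.to.ˌfeg.na.ˌbi:.fe.ˌfi.te:.

primary 2, secondary 4, 6, 8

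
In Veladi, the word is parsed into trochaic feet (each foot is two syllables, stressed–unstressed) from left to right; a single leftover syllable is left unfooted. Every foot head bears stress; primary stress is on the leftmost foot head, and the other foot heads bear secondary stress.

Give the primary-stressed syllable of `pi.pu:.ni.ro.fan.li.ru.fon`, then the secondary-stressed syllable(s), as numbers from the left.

Parse left to right into trochaic (ˈσσ) feet: (ˈpi.pu:) (ˈni.ro) (ˈfan.li) (ˈru.fon).
Foot heads (stressed positions): 1, 3, 5, 7.
End Rule Leftmost: primary stress on the leftmost head = syllable 1.
Secondary stress on 3, 5, 7: ˈpi.pu:.ˌni.ro.ˌfan.li.ˌru.fon.

primary 1, secondary 3, 5, 7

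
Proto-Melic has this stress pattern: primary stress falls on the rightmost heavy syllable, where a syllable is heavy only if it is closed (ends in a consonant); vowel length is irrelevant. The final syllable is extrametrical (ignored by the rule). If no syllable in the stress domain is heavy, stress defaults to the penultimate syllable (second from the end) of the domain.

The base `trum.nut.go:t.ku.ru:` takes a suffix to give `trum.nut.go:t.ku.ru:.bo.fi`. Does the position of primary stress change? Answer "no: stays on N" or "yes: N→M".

no: stays on 3

Base `trum.nut.go:t.ku.ru:` (5 syllables):
  The final syllable (5, ru:) is extrametrical; the stress domain is syllables 1–4.
  Weights: 1 trum H, 2 nut H, 3 go:t H, 4 ku L.
  Heavy syllables in the domain: 1, 2, 3. The rightmost is syllable 3 (go:t).
  → primary stress on syllable 3.
Suffixed `trum.nut.go:t.ku.ru:.bo.fi` (7 syllables):
  The final syllable (7, fi) is extrametrical; the stress domain is syllables 1–6.
  Weights: 1 trum H, 2 nut H, 3 go:t H, 4 ku L, 5 ru: L, 6 bo L.
  Heavy syllables in the domain: 1, 2, 3. The rightmost is syllable 3 (go:t).
  → primary stress on syllable 3.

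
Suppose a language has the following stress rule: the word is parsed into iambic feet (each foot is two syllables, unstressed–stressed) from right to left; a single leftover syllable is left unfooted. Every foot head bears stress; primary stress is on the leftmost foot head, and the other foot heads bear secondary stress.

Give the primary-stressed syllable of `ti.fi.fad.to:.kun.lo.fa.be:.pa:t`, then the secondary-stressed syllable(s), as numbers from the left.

Parse right to left into iambic (σˈσ) feet: ti (fi.ˈfad) (to:.ˈkun) (lo.ˈfa) (be:.ˈpa:t). Syllable 1 is left unfooted.
Foot heads (stressed positions): 3, 5, 7, 9.
End Rule Leftmost: primary stress on the leftmost head = syllable 3.
Secondary stress on 5, 7, 9: ti.fi.ˈfad.to:.ˌkun.lo.ˌfa.be:.ˌpa:t.

primary 3, secondary 5, 7, 9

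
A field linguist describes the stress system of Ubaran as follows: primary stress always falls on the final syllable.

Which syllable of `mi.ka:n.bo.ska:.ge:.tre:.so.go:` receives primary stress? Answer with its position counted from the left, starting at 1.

The word has 8 syllables; the final syllable is syllable 8 (go:).
Primary stress: syllable 8 → mi.ka:n.bo.ska:.ge:.tre:.so.ˈgo:.

8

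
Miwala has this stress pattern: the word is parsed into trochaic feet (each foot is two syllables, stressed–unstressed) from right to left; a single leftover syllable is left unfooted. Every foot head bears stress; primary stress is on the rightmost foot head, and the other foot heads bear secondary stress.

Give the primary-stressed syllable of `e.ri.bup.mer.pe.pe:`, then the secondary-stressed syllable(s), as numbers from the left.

Parse right to left into trochaic (ˈσσ) feet: (ˈe.ri) (ˈbup.mer) (ˈpe.pe:).
Foot heads (stressed positions): 1, 3, 5.
End Rule Rightmost: primary stress on the rightmost head = syllable 5.
Secondary stress on 1, 3: ˌe.ri.ˌbup.mer.ˈpe.pe:.

primary 5, secondary 1, 3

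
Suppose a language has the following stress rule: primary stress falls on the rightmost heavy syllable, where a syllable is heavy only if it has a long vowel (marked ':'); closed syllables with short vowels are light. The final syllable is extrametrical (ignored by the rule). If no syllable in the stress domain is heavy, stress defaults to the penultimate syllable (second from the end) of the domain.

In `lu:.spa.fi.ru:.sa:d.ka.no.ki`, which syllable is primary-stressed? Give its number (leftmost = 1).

5

The final syllable (8, ki) is extrametrical; the stress domain is syllables 1–7.
Weights: 1 lu: H, 2 spa L, 3 fi L, 4 ru: H, 5 sa:d H, 6 ka L, 7 no L.
Heavy syllables in the domain: 1, 4, 5. The rightmost is syllable 5 (sa:d).
Primary stress: syllable 5 → lu:.spa.fi.ru:.ˈsa:d.ka.no.ki.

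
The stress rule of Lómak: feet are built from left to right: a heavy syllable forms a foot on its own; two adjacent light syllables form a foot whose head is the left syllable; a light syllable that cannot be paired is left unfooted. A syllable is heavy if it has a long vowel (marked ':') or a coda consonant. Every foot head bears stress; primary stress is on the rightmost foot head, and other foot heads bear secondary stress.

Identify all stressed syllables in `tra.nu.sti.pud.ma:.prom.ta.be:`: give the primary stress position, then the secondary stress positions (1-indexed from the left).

Weights: 1 tra L, 2 nu L, 3 sti L, 4 pud H, 5 ma: H, 6 prom H, 7 ta L, 8 be: H.
Parse left to right (heavy = foot alone; LL = one foot; stranded L unfooted): (ˈtra.nu) sti (ˈpud) (ˈma:) (ˈprom) ta (ˈbe:).
Foot heads: 1, 4, 5, 6, 8.
Primary stress on the rightmost head = syllable 8.
Secondary stress on 1, 4, 5, 6: ˌtra.nu.sti.ˌpud.ˌma:.ˌprom.ta.ˈbe:.

primary 8, secondary 1, 4, 5, 6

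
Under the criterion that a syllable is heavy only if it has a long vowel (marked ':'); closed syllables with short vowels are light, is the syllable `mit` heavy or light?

light

`mit`: short vowel, closed (coda /t/). Short vowel → light.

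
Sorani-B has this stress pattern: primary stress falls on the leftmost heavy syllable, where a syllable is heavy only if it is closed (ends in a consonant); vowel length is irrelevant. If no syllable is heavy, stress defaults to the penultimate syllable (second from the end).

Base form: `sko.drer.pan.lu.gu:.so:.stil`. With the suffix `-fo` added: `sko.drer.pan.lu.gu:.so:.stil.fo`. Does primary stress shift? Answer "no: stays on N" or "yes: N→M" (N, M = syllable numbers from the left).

no: stays on 2

Base `sko.drer.pan.lu.gu:.so:.stil` (7 syllables):
  Weights: 1 sko L, 2 drer H, 3 pan H, 4 lu L, 5 gu: L, 6 so: L, 7 stil H.
  Heavy syllables in the domain: 2, 3, 7. The leftmost is syllable 2 (drer).
  → primary stress on syllable 2.
Suffixed `sko.drer.pan.lu.gu:.so:.stil.fo` (8 syllables):
  Weights: 1 sko L, 2 drer H, 3 pan H, 4 lu L, 5 gu: L, 6 so: L, 7 stil H, 8 fo L.
  Heavy syllables in the domain: 2, 3, 7. The leftmost is syllable 2 (drer).
  → primary stress on syllable 2.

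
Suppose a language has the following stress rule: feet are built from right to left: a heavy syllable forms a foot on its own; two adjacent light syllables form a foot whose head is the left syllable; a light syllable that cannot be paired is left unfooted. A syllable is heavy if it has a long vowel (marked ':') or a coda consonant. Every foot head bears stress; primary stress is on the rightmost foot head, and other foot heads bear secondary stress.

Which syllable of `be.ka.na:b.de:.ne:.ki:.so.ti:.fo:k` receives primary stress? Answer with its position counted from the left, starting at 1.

9

Weights: 1 be L, 2 ka L, 3 na:b H, 4 de: H, 5 ne: H, 6 ki: H, 7 so L, 8 ti: H, 9 fo:k H.
Parse right to left (heavy = foot alone; LL = one foot; stranded L unfooted): (ˈbe.ka) (ˈna:b) (ˈde:) (ˈne:) (ˈki:) so (ˈti:) (ˈfo:k).
Foot heads: 1, 3, 4, 5, 6, 8, 9.
Primary stress on the rightmost head = syllable 9.
Primary stress: syllable 9 → be.ka.na:b.de:.ne:.ki:.so.ti:.ˈfo:k.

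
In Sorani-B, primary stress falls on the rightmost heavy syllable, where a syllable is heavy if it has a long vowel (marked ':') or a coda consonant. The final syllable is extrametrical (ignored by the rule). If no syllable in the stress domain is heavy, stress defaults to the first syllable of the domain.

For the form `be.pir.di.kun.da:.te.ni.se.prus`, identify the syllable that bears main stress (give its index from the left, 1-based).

The final syllable (9, prus) is extrametrical; the stress domain is syllables 1–8.
Weights: 1 be L, 2 pir H, 3 di L, 4 kun H, 5 da: H, 6 te L, 7 ni L, 8 se L.
Heavy syllables in the domain: 2, 4, 5. The rightmost is syllable 5 (da:).
Primary stress: syllable 5 → be.pir.di.kun.ˈda:.te.ni.se.prus.

5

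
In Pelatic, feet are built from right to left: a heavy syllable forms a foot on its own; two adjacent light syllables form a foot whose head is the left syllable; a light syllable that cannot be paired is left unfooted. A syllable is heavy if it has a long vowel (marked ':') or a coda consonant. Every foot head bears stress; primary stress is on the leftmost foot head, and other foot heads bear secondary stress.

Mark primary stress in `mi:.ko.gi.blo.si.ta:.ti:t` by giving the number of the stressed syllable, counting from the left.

Weights: 1 mi: H, 2 ko L, 3 gi L, 4 blo L, 5 si L, 6 ta: H, 7 ti:t H.
Parse right to left (heavy = foot alone; LL = one foot; stranded L unfooted): (ˈmi:) (ˈko.gi) (ˈblo.si) (ˈta:) (ˈti:t).
Foot heads: 1, 2, 4, 6, 7.
Primary stress on the leftmost head = syllable 1.
Primary stress: syllable 1 → ˈmi:.ko.gi.blo.si.ta:.ti:t.

1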